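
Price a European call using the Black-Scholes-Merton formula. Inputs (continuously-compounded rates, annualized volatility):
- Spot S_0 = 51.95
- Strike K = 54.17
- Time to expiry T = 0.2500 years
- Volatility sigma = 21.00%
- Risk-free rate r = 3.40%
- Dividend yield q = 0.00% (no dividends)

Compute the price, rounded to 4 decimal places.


Answer: Price = 1.4418

Derivation:
d1 = (ln(S/K) + (r - q + 0.5*sigma^2) * T) / (sigma * sqrt(T)) = -0.26507650
d2 = d1 - sigma * sqrt(T) = -0.37007650
exp(-rT) = 0.99153602; exp(-qT) = 1.00000000
C = S_0 * exp(-qT) * N(d1) - K * exp(-rT) * N(d2)
N(d1) = 0.39547527; N(d2) = 0.35566275
C = 51.9500 * 1.00000000 * 0.39547527 - 54.1700 * 0.99153602 * 0.35566275 = 1.4418


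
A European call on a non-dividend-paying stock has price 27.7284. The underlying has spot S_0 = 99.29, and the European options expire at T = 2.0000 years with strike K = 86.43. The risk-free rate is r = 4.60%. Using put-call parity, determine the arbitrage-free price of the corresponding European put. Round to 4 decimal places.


Put-call parity: C - P = S_0 * exp(-qT) - K * exp(-rT).
S_0 * exp(-qT) = 99.2900 * 1.00000000 = 99.29000000
K * exp(-rT) = 86.4300 * 0.91210515 = 78.83324808
P = C - S*exp(-qT) + K*exp(-rT)
P = 27.7284 - 99.29000000 + 78.83324808 = 7.2716

Answer: Put price = 7.2716


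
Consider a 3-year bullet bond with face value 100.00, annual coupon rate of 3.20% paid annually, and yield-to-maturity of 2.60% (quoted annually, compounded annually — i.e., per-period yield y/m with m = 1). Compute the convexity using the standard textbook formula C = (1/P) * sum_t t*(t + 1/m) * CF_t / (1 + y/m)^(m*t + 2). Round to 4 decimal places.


Coupon per period c = face * coupon_rate / m = 3.200000
Periods per year m = 1; per-period yield y/m = 0.026000
Number of cashflows N = 3
Cashflows (t years, CF_t, discount factor 1/(1+y/m)^(m*t), PV):
  t = 1.0000: CF_t = 3.200000, DF = 0.974659, PV = 3.118908
  t = 2.0000: CF_t = 3.200000, DF = 0.949960, PV = 3.039872
  t = 3.0000: CF_t = 103.200000, DF = 0.925887, PV = 95.551523
Price P = sum_t PV_t = 101.710303
Convexity numerator sum_t t*(t + 1/m) * CF_t / (1+y/m)^(m*t + 2):
  t = 1.0000: term = 5.925676
  t = 2.0000: term = 17.326538
  t = 3.0000: term = 1089.241399
Convexity = (1/P) * sum = 1112.493613 / 101.710303 = 10.937865

Answer: Convexity = 10.9379


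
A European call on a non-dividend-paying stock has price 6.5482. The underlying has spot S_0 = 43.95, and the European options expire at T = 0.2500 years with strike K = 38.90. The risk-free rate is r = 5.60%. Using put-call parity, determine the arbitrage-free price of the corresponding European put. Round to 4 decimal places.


Put-call parity: C - P = S_0 * exp(-qT) - K * exp(-rT).
S_0 * exp(-qT) = 43.9500 * 1.00000000 = 43.95000000
K * exp(-rT) = 38.9000 * 0.98609754 = 38.35919447
P = C - S*exp(-qT) + K*exp(-rT)
P = 6.5482 - 43.95000000 + 38.35919447 = 0.9574

Answer: Put price = 0.9574


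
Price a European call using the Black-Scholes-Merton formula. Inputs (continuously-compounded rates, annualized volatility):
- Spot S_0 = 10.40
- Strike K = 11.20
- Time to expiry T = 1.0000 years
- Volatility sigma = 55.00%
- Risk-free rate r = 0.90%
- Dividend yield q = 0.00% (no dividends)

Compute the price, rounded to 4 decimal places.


d1 = (ln(S/K) + (r - q + 0.5*sigma^2) * T) / (sigma * sqrt(T)) = 0.15662187
d2 = d1 - sigma * sqrt(T) = -0.39337813
exp(-rT) = 0.99104038; exp(-qT) = 1.00000000
C = S_0 * exp(-qT) * N(d1) - K * exp(-rT) * N(d2)
N(d1) = 0.56222857; N(d2) = 0.34702011
C = 10.4000 * 1.00000000 * 0.56222857 - 11.2000 * 0.99104038 * 0.34702011 = 1.9954

Answer: Price = 1.9954


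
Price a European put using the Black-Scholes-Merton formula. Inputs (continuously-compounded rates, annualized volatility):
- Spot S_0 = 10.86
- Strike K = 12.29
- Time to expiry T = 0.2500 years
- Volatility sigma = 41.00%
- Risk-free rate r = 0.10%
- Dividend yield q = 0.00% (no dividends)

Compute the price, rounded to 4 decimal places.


d1 = (ln(S/K) + (r - q + 0.5*sigma^2) * T) / (sigma * sqrt(T)) = -0.49969321
d2 = d1 - sigma * sqrt(T) = -0.70469321
exp(-rT) = 0.99975003; exp(-qT) = 1.00000000
P = K * exp(-rT) * N(-d2) - S_0 * exp(-qT) * N(-d1)
N(-d1) = 0.69135444; N(-d2) = 0.75949941
P = 12.2900 * 0.99975003 * 0.75949941 - 10.8600 * 1.00000000 * 0.69135444 = 1.8238

Answer: Price = 1.8238


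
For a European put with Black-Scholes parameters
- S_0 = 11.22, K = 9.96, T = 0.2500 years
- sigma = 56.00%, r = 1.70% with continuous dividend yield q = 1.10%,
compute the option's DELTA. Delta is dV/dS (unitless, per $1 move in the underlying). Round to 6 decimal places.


d1 = 0.5707886732; d2 = 0.2907886732
phi(d1) = 0.3389717908; exp(-qT) = 0.9972537778; exp(-rT) = 0.9957590185
N(-d1) = 0.2840714509
Delta = -exp(-qT) * N(-d1) = -0.9972537778 * 0.2840714509 = -0.283291

Answer: Delta = -0.283291


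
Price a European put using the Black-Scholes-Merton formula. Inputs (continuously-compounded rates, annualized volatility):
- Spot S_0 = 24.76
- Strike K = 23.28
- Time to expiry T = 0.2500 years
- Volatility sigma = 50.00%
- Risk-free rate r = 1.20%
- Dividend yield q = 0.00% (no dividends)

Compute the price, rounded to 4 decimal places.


d1 = (ln(S/K) + (r - q + 0.5*sigma^2) * T) / (sigma * sqrt(T)) = 0.38353930
d2 = d1 - sigma * sqrt(T) = 0.13353930
exp(-rT) = 0.99700450; exp(-qT) = 1.00000000
P = K * exp(-rT) * N(-d2) - S_0 * exp(-qT) * N(-d1)
N(-d1) = 0.35065997; N(-d2) = 0.44688344
P = 23.2800 * 0.99700450 * 0.44688344 - 24.7600 * 1.00000000 * 0.35065997 = 1.6899

Answer: Price = 1.6899


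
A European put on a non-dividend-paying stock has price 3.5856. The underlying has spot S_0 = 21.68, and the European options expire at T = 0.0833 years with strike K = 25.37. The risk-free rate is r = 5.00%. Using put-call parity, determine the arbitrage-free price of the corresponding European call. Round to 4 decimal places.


Answer: Call price = 0.0010

Derivation:
Put-call parity: C - P = S_0 * exp(-qT) - K * exp(-rT).
S_0 * exp(-qT) = 21.6800 * 1.00000000 = 21.68000000
K * exp(-rT) = 25.3700 * 0.99584366 = 25.26455369
C = P + S*exp(-qT) - K*exp(-rT)
C = 3.5856 + 21.68000000 - 25.26455369 = 0.0010


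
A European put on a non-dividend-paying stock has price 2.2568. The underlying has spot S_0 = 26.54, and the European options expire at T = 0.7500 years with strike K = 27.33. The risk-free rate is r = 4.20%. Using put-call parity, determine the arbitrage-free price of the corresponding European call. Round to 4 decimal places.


Put-call parity: C - P = S_0 * exp(-qT) - K * exp(-rT).
S_0 * exp(-qT) = 26.5400 * 1.00000000 = 26.54000000
K * exp(-rT) = 27.3300 * 0.96899096 = 26.48252284
C = P + S*exp(-qT) - K*exp(-rT)
C = 2.2568 + 26.54000000 - 26.48252284 = 2.3143

Answer: Call price = 2.3143


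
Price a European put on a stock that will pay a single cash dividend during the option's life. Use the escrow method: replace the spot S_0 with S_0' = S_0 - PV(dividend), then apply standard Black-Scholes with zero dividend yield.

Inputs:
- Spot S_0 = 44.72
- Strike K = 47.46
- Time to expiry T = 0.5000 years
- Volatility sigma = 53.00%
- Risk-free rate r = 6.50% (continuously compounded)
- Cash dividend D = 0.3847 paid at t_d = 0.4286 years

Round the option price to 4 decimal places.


Answer: Price = 7.5380

Derivation:
PV(D) = D * exp(-r * t_d) = 0.3847 * 0.97252548 = 0.37413055
S_0' = S_0 - PV(D) = 44.7200 - 0.37413055 = 44.34586945
d1 = (ln(S_0'/K) + (r + sigma^2/2)*T) / (sigma*sqrt(T)) = 0.09301074
d2 = d1 - sigma*sqrt(T) = -0.28175585
exp(-rT) = 0.96802245
N(-d1) = 0.46294751; N(-d2) = 0.61093464
P = K * exp(-rT) * N(-d2) - S_0' * N(-d1) = 47.4600 * 0.96802245 * 0.61093464 - 44.34586945 * 0.46294751 = 7.5380


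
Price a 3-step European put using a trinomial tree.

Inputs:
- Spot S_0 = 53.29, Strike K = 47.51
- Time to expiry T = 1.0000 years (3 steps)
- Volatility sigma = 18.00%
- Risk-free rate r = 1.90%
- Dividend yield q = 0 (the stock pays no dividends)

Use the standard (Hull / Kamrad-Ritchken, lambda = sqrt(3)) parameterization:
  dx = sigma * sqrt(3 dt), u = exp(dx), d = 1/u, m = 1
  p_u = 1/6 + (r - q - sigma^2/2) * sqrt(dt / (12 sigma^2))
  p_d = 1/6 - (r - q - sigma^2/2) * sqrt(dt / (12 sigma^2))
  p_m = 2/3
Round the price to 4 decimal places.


Answer: Price = V(0,0) = 1.3009

Derivation:
dt = T/N = 0.333333; dx = sigma*sqrt(3*dt) = 0.180000
u = exp(dx) = 1.197217; d = 1/u = 0.835270
p_u = 0.169259, p_m = 0.666667, p_d = 0.164074
Discount per step: exp(-r*dt) = 0.993687
Stock lattice S(k, j) with j the centered position index:
  k=0: S(0,+0) = 53.2900
  k=1: S(1,-1) = 44.5115; S(1,+0) = 53.2900; S(1,+1) = 63.7997
  k=2: S(2,-2) = 37.1792; S(2,-1) = 44.5115; S(2,+0) = 53.2900; S(2,+1) = 63.7997; S(2,+2) = 76.3821
  k=3: S(3,-3) = 31.0547; S(3,-2) = 37.1792; S(3,-1) = 44.5115; S(3,+0) = 53.2900; S(3,+1) = 63.7997; S(3,+2) = 76.3821; S(3,+3) = 91.4460
Terminal payoffs V(N, j) = max(K - S_T, 0):
  V(3,-3) = 16.455346; V(3,-2) = 10.330829; V(3,-1) = 2.998450; V(3,+0) = 0.000000; V(3,+1) = 0.000000; V(3,+2) = 0.000000; V(3,+3) = 0.000000
Backward induction: V(k, j) = exp(-r*dt) * [p_u * V(k+1, j+1) + p_m * V(k+1, j) + p_d * V(k+1, j-1)]
  V(2,-2) = exp(-r*dt) * [p_u*2.998450 + p_m*10.330829 + p_d*16.455346] = 10.030900
  V(2,-1) = exp(-r*dt) * [p_u*0.000000 + p_m*2.998450 + p_d*10.330829] = 3.670667
  V(2,+0) = exp(-r*dt) * [p_u*0.000000 + p_m*0.000000 + p_d*2.998450] = 0.488862
  V(2,+1) = exp(-r*dt) * [p_u*0.000000 + p_m*0.000000 + p_d*0.000000] = 0.000000
  V(2,+2) = exp(-r*dt) * [p_u*0.000000 + p_m*0.000000 + p_d*0.000000] = 0.000000
  V(1,-1) = exp(-r*dt) * [p_u*0.488862 + p_m*3.670667 + p_d*10.030900] = 4.149304
  V(1,+0) = exp(-r*dt) * [p_u*0.000000 + p_m*0.488862 + p_d*3.670667] = 0.922309
  V(1,+1) = exp(-r*dt) * [p_u*0.000000 + p_m*0.000000 + p_d*0.488862] = 0.079703
  V(0,+0) = exp(-r*dt) * [p_u*0.079703 + p_m*0.922309 + p_d*4.149304] = 1.300892


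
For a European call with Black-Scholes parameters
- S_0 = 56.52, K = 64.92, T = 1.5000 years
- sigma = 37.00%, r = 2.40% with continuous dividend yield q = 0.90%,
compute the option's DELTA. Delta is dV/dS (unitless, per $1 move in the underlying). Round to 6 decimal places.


Answer: Delta = 0.481670

Derivation:
d1 = -0.0295399301; d2 = -0.4826955325
phi(d1) = 0.3987682584; exp(-qT) = 0.9865907163; exp(-rT) = 0.9646402935
N(d1) = 0.4882169866
Delta = exp(-qT) * N(d1) = 0.9865907163 * 0.4882169866 = 0.481670


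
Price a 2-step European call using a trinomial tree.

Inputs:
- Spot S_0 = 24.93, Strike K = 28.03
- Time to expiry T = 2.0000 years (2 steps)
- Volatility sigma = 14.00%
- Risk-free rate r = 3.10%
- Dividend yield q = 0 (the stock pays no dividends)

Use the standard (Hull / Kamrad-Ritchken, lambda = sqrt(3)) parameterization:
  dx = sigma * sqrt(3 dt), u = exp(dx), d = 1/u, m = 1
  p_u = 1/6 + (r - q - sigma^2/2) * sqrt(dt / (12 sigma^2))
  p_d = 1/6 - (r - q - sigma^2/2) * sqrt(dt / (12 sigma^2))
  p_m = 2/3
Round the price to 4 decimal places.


Answer: Price = V(0,0) = 1.5046

Derivation:
dt = T/N = 1.000000; dx = sigma*sqrt(3*dt) = 0.242487
u = exp(dx) = 1.274415; d = 1/u = 0.784674
p_u = 0.210380, p_m = 0.666667, p_d = 0.122953
Discount per step: exp(-r*dt) = 0.969476
Stock lattice S(k, j) with j the centered position index:
  k=0: S(0,+0) = 24.9300
  k=1: S(1,-1) = 19.5619; S(1,+0) = 24.9300; S(1,+1) = 31.7712
  k=2: S(2,-2) = 15.3497; S(2,-1) = 19.5619; S(2,+0) = 24.9300; S(2,+1) = 31.7712; S(2,+2) = 40.4896
Terminal payoffs V(N, j) = max(S_T - K, 0):
  V(2,-2) = 0.000000; V(2,-1) = 0.000000; V(2,+0) = 0.000000; V(2,+1) = 3.741162; V(2,+2) = 12.459639
Backward induction: V(k, j) = exp(-r*dt) * [p_u * V(k+1, j+1) + p_m * V(k+1, j) + p_d * V(k+1, j-1)]
  V(1,-1) = exp(-r*dt) * [p_u*0.000000 + p_m*0.000000 + p_d*0.000000] = 0.000000
  V(1,+0) = exp(-r*dt) * [p_u*3.741162 + p_m*0.000000 + p_d*0.000000] = 0.763042
  V(1,+1) = exp(-r*dt) * [p_u*12.459639 + p_m*3.741162 + p_d*0.000000] = 4.959227
  V(0,+0) = exp(-r*dt) * [p_u*4.959227 + p_m*0.763042 + p_d*0.000000] = 1.504644


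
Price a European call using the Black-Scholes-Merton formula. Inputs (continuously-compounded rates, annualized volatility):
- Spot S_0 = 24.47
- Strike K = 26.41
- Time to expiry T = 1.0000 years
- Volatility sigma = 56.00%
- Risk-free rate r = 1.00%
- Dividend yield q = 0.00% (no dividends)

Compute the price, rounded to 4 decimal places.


Answer: Price = 4.7805

Derivation:
d1 = (ln(S/K) + (r - q + 0.5*sigma^2) * T) / (sigma * sqrt(T)) = 0.16161634
d2 = d1 - sigma * sqrt(T) = -0.39838366
exp(-rT) = 0.99004983; exp(-qT) = 1.00000000
C = S_0 * exp(-qT) * N(d1) - K * exp(-rT) * N(d2)
N(d1) = 0.56419601; N(d2) = 0.34517370
C = 24.4700 * 1.00000000 * 0.56419601 - 26.4100 * 0.99004983 * 0.34517370 = 4.7805


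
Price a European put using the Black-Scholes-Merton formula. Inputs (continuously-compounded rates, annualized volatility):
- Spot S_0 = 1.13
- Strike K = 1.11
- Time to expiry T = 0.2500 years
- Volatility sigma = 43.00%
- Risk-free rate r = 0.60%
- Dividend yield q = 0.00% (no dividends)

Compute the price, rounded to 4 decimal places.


d1 = (ln(S/K) + (r - q + 0.5*sigma^2) * T) / (sigma * sqrt(T)) = 0.19753543
d2 = d1 - sigma * sqrt(T) = -0.01746457
exp(-rT) = 0.99850112; exp(-qT) = 1.00000000
P = K * exp(-rT) * N(-d2) - S_0 * exp(-qT) * N(-d1)
N(-d1) = 0.42170428; N(-d2) = 0.50696700
P = 1.1100 * 0.99850112 * 0.50696700 - 1.1300 * 1.00000000 * 0.42170428 = 0.0854

Answer: Price = 0.0854


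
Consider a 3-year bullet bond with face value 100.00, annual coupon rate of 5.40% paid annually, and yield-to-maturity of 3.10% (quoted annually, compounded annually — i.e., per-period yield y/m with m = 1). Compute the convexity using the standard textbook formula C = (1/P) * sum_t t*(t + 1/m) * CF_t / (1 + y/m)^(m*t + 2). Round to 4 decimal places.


Answer: Convexity = 10.5573

Derivation:
Coupon per period c = face * coupon_rate / m = 5.400000
Periods per year m = 1; per-period yield y/m = 0.031000
Number of cashflows N = 3
Cashflows (t years, CF_t, discount factor 1/(1+y/m)^(m*t), PV):
  t = 1.0000: CF_t = 5.400000, DF = 0.969932, PV = 5.237633
  t = 2.0000: CF_t = 5.400000, DF = 0.940768, PV = 5.080149
  t = 3.0000: CF_t = 105.400000, DF = 0.912481, PV = 96.175536
Price P = sum_t PV_t = 106.493318
Convexity numerator sum_t t*(t + 1/m) * CF_t / (1+y/m)^(m*t + 2):
  t = 1.0000: term = 9.854799
  t = 2.0000: term = 28.675457
  t = 3.0000: term = 1085.746731
Convexity = (1/P) * sum = 1124.276987 / 106.493318 = 10.557254


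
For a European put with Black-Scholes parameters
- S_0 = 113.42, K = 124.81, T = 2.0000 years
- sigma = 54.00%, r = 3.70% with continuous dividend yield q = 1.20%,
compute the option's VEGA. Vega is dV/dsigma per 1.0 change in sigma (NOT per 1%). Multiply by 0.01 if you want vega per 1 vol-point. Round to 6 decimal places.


d1 = 0.3220022358; d2 = -0.4416730879
phi(d1) = 0.3787869939; exp(-qT) = 0.9762857098; exp(-rT) = 0.9286716938
Vega = S * exp(-qT) * phi(d1) * sqrt(T) = 113.4200 * 0.9762857098 * 0.3787869939 * 1.4142135624 = 59.316652

Answer: Vega = 59.316652


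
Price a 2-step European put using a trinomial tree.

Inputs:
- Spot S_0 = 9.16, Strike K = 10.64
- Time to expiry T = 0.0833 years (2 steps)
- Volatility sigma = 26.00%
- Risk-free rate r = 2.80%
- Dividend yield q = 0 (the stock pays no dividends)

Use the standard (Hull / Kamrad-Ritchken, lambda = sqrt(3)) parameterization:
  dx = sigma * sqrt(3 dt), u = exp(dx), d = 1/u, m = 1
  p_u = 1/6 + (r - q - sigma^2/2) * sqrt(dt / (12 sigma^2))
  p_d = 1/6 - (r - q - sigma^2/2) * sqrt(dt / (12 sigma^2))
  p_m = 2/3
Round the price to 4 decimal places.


dt = T/N = 0.041650; dx = sigma*sqrt(3*dt) = 0.091905
u = exp(dx) = 1.096261; d = 1/u = 0.912191
p_u = 0.165352, p_m = 0.666667, p_d = 0.167981
Discount per step: exp(-r*dt) = 0.998834
Stock lattice S(k, j) with j the centered position index:
  k=0: S(0,+0) = 9.1600
  k=1: S(1,-1) = 8.3557; S(1,+0) = 9.1600; S(1,+1) = 10.0418
  k=2: S(2,-2) = 7.6220; S(2,-1) = 8.3557; S(2,+0) = 9.1600; S(2,+1) = 10.0418; S(2,+2) = 11.0084
Terminal payoffs V(N, j) = max(K - S_T, 0):
  V(2,-2) = 3.018028; V(2,-1) = 2.284327; V(2,+0) = 1.480000; V(2,+1) = 0.598247; V(2,+2) = 0.000000
Backward induction: V(k, j) = exp(-r*dt) * [p_u * V(k+1, j+1) + p_m * V(k+1, j) + p_d * V(k+1, j-1)]
  V(1,-1) = exp(-r*dt) * [p_u*1.480000 + p_m*2.284327 + p_d*3.018028] = 2.271926
  V(1,+0) = exp(-r*dt) * [p_u*0.598247 + p_m*1.480000 + p_d*2.284327] = 1.467599
  V(1,+1) = exp(-r*dt) * [p_u*0.000000 + p_m*0.598247 + p_d*1.480000] = 0.646689
  V(0,+0) = exp(-r*dt) * [p_u*0.646689 + p_m*1.467599 + p_d*2.271926] = 1.465261

Answer: Price = V(0,0) = 1.4653


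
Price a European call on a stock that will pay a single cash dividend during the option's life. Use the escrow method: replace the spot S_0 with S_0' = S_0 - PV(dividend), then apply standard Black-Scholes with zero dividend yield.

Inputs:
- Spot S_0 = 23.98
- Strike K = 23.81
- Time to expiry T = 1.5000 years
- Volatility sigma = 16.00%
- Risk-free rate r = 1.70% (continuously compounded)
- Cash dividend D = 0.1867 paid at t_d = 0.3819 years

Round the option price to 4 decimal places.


Answer: Price = 2.1411

Derivation:
PV(D) = D * exp(-r * t_d) = 0.1867 * 0.99352873 = 0.18549181
S_0' = S_0 - PV(D) = 23.9800 - 0.18549181 = 23.79450819
d1 = (ln(S_0'/K) + (r + sigma^2/2)*T) / (sigma*sqrt(T)) = 0.22478735
d2 = d1 - sigma*sqrt(T) = 0.02882817
exp(-rT) = 0.97482238
N(d1) = 0.58892765; N(d2) = 0.51149918
C = S_0' * N(d1) - K * exp(-rT) * N(d2) = 23.79450819 * 0.58892765 - 23.8100 * 0.97482238 * 0.51149918 = 2.1411


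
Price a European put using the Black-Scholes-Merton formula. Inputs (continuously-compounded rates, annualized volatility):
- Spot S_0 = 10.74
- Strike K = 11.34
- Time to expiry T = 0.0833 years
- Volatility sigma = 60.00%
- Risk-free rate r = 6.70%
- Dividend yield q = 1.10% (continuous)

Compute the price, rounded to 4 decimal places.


Answer: Price = 1.0636

Derivation:
d1 = (ln(S/K) + (r - q + 0.5*sigma^2) * T) / (sigma * sqrt(T)) = -0.20039454
d2 = d1 - sigma * sqrt(T) = -0.37356497
exp(-rT) = 0.99443445; exp(-qT) = 0.99908412
P = K * exp(-rT) * N(-d2) - S_0 * exp(-qT) * N(-d1)
N(-d1) = 0.57941398; N(-d2) = 0.64563600
P = 11.3400 * 0.99443445 * 0.64563600 - 10.7400 * 0.99908412 * 0.57941398 = 1.0636


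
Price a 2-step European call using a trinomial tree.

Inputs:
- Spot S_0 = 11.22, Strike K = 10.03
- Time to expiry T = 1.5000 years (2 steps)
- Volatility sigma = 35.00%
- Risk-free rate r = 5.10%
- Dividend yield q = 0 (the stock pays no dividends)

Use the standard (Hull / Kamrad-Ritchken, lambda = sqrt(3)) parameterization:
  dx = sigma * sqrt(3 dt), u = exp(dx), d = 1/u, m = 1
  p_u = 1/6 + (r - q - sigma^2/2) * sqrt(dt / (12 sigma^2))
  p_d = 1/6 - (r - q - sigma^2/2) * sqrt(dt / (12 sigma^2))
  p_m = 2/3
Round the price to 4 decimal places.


dt = T/N = 0.750000; dx = sigma*sqrt(3*dt) = 0.525000
u = exp(dx) = 1.690459; d = 1/u = 0.591555
p_u = 0.159345, p_m = 0.666667, p_d = 0.173988
Discount per step: exp(-r*dt) = 0.962472
Stock lattice S(k, j) with j the centered position index:
  k=0: S(0,+0) = 11.2200
  k=1: S(1,-1) = 6.6373; S(1,+0) = 11.2200; S(1,+1) = 18.9669
  k=2: S(2,-2) = 3.9263; S(2,-1) = 6.6373; S(2,+0) = 11.2200; S(2,+1) = 18.9669; S(2,+2) = 32.0628
Terminal payoffs V(N, j) = max(S_T - K, 0):
  V(2,-2) = 0.000000; V(2,-1) = 0.000000; V(2,+0) = 1.190000; V(2,+1) = 8.936948; V(2,+2) = 22.032846
Backward induction: V(k, j) = exp(-r*dt) * [p_u * V(k+1, j+1) + p_m * V(k+1, j) + p_d * V(k+1, j-1)]
  V(1,-1) = exp(-r*dt) * [p_u*1.190000 + p_m*0.000000 + p_d*0.000000] = 0.182505
  V(1,+0) = exp(-r*dt) * [p_u*8.936948 + p_m*1.190000 + p_d*0.000000] = 2.134180
  V(1,+1) = exp(-r*dt) * [p_u*22.032846 + p_m*8.936948 + p_d*1.190000] = 9.312728
  V(0,+0) = exp(-r*dt) * [p_u*9.312728 + p_m*2.134180 + p_d*0.182505] = 2.828205

Answer: Price = V(0,0) = 2.8282


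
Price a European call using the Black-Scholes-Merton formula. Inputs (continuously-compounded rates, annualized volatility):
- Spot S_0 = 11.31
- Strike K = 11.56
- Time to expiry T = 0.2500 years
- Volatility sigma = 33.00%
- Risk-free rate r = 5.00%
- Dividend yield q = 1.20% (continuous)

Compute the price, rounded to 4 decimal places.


Answer: Price = 0.6780

Derivation:
d1 = (ln(S/K) + (r - q + 0.5*sigma^2) * T) / (sigma * sqrt(T)) = 0.00756925
d2 = d1 - sigma * sqrt(T) = -0.15743075
exp(-rT) = 0.98757780; exp(-qT) = 0.99700450
C = S_0 * exp(-qT) * N(d1) - K * exp(-rT) * N(d2)
N(d1) = 0.50301967; N(d2) = 0.43745269
C = 11.3100 * 0.99700450 * 0.50301967 - 11.5600 * 0.98757780 * 0.43745269 = 0.6780


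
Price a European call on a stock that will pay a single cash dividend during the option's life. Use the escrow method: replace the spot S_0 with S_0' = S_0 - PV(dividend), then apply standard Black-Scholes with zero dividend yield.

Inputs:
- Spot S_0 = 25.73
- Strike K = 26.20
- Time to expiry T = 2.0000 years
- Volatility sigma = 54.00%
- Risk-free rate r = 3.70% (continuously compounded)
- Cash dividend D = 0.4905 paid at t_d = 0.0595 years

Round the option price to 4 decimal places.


PV(D) = D * exp(-r * t_d) = 0.4905 * 0.99780092 = 0.48942135
S_0' = S_0 - PV(D) = 25.7300 - 0.48942135 = 25.24057865
d1 = (ln(S_0'/K) + (r + sigma^2/2)*T) / (sigma*sqrt(T)) = 0.42988629
d2 = d1 - sigma*sqrt(T) = -0.33378903
exp(-rT) = 0.92867169
N(d1) = 0.66636082; N(d2) = 0.36926938
C = S_0' * N(d1) - K * exp(-rT) * N(d2) = 25.24057865 * 0.66636082 - 26.2000 * 0.92867169 * 0.36926938 = 7.8346

Answer: Price = 7.8346


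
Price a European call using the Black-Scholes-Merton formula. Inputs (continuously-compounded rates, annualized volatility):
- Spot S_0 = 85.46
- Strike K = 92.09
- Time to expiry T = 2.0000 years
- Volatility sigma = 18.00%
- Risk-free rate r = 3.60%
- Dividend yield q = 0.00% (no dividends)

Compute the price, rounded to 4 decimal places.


Answer: Price = 8.5514

Derivation:
d1 = (ln(S/K) + (r - q + 0.5*sigma^2) * T) / (sigma * sqrt(T)) = 0.11660219
d2 = d1 - sigma * sqrt(T) = -0.13795626
exp(-rT) = 0.93053090; exp(-qT) = 1.00000000
C = S_0 * exp(-qT) * N(d1) - K * exp(-rT) * N(d2)
N(d1) = 0.54641235; N(d2) = 0.44513749
C = 85.4600 * 1.00000000 * 0.54641235 - 92.0900 * 0.93053090 * 0.44513749 = 8.5514


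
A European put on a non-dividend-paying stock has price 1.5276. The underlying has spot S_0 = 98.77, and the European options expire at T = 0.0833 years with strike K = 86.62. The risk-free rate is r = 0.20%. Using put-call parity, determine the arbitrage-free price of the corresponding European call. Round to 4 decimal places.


Put-call parity: C - P = S_0 * exp(-qT) - K * exp(-rT).
S_0 * exp(-qT) = 98.7700 * 1.00000000 = 98.77000000
K * exp(-rT) = 86.6200 * 0.99983341 = 86.60557031
C = P + S*exp(-qT) - K*exp(-rT)
C = 1.5276 + 98.77000000 - 86.60557031 = 13.6920

Answer: Call price = 13.6920


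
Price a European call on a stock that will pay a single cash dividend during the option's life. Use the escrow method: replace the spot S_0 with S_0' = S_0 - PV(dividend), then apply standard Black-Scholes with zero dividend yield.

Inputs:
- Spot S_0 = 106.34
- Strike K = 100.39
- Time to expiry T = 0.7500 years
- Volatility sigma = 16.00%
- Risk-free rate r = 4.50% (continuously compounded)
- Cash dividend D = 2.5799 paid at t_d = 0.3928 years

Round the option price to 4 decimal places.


PV(D) = D * exp(-r * t_d) = 2.5799 * 0.98247930 = 2.53469836
S_0' = S_0 - PV(D) = 106.3400 - 2.53469836 = 103.80530164
d1 = (ln(S_0'/K) + (r + sigma^2/2)*T) / (sigma*sqrt(T)) = 0.55428833
d2 = d1 - sigma*sqrt(T) = 0.41572427
exp(-rT) = 0.96681318
N(d1) = 0.71030923; N(d2) = 0.66119411
C = S_0' * N(d1) - K * exp(-rT) * N(d2) = 103.80530164 * 0.71030923 - 100.3900 * 0.96681318 * 0.66119411 = 9.5594

Answer: Price = 9.5594


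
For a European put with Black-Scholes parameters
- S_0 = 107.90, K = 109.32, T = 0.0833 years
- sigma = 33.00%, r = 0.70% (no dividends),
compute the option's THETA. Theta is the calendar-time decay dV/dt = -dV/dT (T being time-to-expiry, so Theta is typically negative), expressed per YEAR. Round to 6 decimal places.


Answer: Theta = -24.086588

Derivation:
d1 = -0.0835299391; d2 = -0.1787736790
phi(d1) = 0.3975529451; exp(-qT) = 1.0000000000; exp(-rT) = 0.9994170700
Theta = -S*exp(-qT)*phi(d1)*sigma/(2*sqrt(T)) + r*K*exp(-rT)*N(-d2) - q*S*exp(-qT)*N(-d1)
N(-d1) = 0.5332849137; N(-d2) = 0.5709422933; sqrt(T) = 0.2886173938
Term 1 = -107.9000 * 1.0000000000 * 0.3975529451 * 0.3300 / (2 * 0.2886173938) = -24.5232408376
Term 2 = 0.0070 * 109.3200 * 0.9994170700 * 0.5709422933 = 0.4366531938
Term 3 = 0 (no dividend yield, q = 0)
Theta = -24.5232408376 + (0.4366531938) + (0.0000000000) = -24.086588


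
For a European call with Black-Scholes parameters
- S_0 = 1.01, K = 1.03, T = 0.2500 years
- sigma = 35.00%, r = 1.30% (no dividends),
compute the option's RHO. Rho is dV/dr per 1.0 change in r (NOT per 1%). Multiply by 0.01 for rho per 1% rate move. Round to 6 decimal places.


d1 = -0.0059769794; d2 = -0.1809769794
phi(d1) = 0.3989351545; exp(-qT) = 1.0000000000; exp(-rT) = 0.9967552755
N(d2) = 0.4281928227
Rho = K*T*exp(-rT)*N(d2) = 1.0300 * 0.2500 * 0.9967552755 * 0.4281928227 = 0.109902

Answer: Rho = 0.109902


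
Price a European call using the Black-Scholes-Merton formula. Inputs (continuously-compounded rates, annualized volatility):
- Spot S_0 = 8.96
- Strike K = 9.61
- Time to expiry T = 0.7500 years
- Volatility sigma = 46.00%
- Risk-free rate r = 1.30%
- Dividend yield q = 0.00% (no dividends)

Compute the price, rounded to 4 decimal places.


d1 = (ln(S/K) + (r - q + 0.5*sigma^2) * T) / (sigma * sqrt(T)) = 0.04785984
d2 = d1 - sigma * sqrt(T) = -0.35051185
exp(-rT) = 0.99029738; exp(-qT) = 1.00000000
C = S_0 * exp(-qT) * N(d1) - K * exp(-rT) * N(d2)
N(d1) = 0.51908603; N(d2) = 0.36297730
C = 8.9600 * 1.00000000 * 0.51908603 - 9.6100 * 0.99029738 * 0.36297730 = 1.1966

Answer: Price = 1.1966


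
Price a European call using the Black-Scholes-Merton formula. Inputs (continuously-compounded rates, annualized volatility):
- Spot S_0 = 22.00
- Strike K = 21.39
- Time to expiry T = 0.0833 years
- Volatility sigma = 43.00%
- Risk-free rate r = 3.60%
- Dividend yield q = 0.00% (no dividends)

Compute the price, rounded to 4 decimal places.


d1 = (ln(S/K) + (r - q + 0.5*sigma^2) * T) / (sigma * sqrt(T)) = 0.31278889
d2 = d1 - sigma * sqrt(T) = 0.18868341
exp(-rT) = 0.99700569; exp(-qT) = 1.00000000
C = S_0 * exp(-qT) * N(d1) - K * exp(-rT) * N(d2)
N(d1) = 0.62277947; N(d2) = 0.57482952
C = 22.0000 * 1.00000000 * 0.62277947 - 21.3900 * 0.99700569 * 0.57482952 = 1.4424

Answer: Price = 1.4424


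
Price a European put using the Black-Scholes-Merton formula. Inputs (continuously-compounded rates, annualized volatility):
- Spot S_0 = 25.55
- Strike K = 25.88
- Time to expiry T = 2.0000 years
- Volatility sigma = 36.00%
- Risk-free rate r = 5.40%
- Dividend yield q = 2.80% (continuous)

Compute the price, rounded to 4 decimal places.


d1 = (ln(S/K) + (r - q + 0.5*sigma^2) * T) / (sigma * sqrt(T)) = 0.33148939
d2 = d1 - sigma * sqrt(T) = -0.17762749
exp(-rT) = 0.89762760; exp(-qT) = 0.94553914
P = K * exp(-rT) * N(-d2) - S_0 * exp(-qT) * N(-d1)
N(-d1) = 0.37013743; N(-d2) = 0.57049223
P = 25.8800 * 0.89762760 * 0.57049223 - 25.5500 * 0.94553914 * 0.37013743 = 4.3109

Answer: Price = 4.3109


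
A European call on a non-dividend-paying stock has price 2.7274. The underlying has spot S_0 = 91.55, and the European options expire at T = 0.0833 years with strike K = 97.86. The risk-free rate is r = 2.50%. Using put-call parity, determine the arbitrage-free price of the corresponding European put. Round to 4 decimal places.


Put-call parity: C - P = S_0 * exp(-qT) - K * exp(-rT).
S_0 * exp(-qT) = 91.5500 * 1.00000000 = 91.55000000
K * exp(-rT) = 97.8600 * 0.99791967 = 97.65641860
P = C - S*exp(-qT) + K*exp(-rT)
P = 2.7274 - 91.55000000 + 97.65641860 = 8.8338

Answer: Put price = 8.8338


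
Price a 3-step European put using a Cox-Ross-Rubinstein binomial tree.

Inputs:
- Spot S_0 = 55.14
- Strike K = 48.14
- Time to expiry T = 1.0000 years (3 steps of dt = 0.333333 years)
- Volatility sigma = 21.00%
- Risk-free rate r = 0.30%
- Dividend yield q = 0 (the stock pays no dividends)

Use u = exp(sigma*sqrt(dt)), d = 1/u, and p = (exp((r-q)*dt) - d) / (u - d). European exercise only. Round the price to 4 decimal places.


dt = T/N = 0.333333
u = exp(sigma*sqrt(dt)) = 1.128900; d = 1/u = 0.885818
p = (exp((r-q)*dt) - d) / (u - d) = 0.473842
Discount per step: exp(-r*dt) = 0.999000
Stock lattice S(k, i) with i counting down-moves:
  k=0: S(0,0) = 55.1400
  k=1: S(1,0) = 62.2475; S(1,1) = 48.8440
  k=2: S(2,0) = 70.2712; S(2,1) = 55.1400; S(2,2) = 43.2669
  k=3: S(3,0) = 79.3292; S(3,1) = 62.2475; S(3,2) = 48.8440; S(3,3) = 38.3266
Terminal payoffs V(N, i) = max(K - S_T, 0):
  V(3,0) = 0.000000; V(3,1) = 0.000000; V(3,2) = 0.000000; V(3,3) = 9.813378
Backward induction: V(k, i) = exp(-r*dt) * [p * V(k+1, i) + (1-p) * V(k+1, i+1)].
  V(2,0) = exp(-r*dt) * [p*0.000000 + (1-p)*0.000000] = 0.000000
  V(2,1) = exp(-r*dt) * [p*0.000000 + (1-p)*0.000000] = 0.000000
  V(2,2) = exp(-r*dt) * [p*0.000000 + (1-p)*9.813378] = 5.158226
  V(1,0) = exp(-r*dt) * [p*0.000000 + (1-p)*0.000000] = 0.000000
  V(1,1) = exp(-r*dt) * [p*0.000000 + (1-p)*5.158226] = 2.711329
  V(0,0) = exp(-r*dt) * [p*0.000000 + (1-p)*2.711329] = 1.425161

Answer: Price = V(0,0) = 1.4252


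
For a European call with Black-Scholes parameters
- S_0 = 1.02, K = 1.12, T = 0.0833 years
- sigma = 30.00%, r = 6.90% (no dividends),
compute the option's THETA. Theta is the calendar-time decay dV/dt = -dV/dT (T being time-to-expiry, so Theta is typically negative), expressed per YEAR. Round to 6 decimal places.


d1 = -0.9704873397; d2 = -1.0570725579
phi(d1) = 0.2491098360; exp(-qT) = 1.0000000000; exp(-rT) = 0.9942687864
Theta = -S*exp(-qT)*phi(d1)*sigma/(2*sqrt(T)) - r*K*exp(-rT)*N(d2) + q*S*exp(-qT)*N(d1)
N(d1) = 0.1659018162; N(d2) = 0.1452392371; sqrt(T) = 0.2886173938
Term 1 = -1.0200 * 1.0000000000 * 0.2491098360 * 0.3000 / (2 * 0.2886173938) = -0.1320565071
Term 2 = -0.0690 * 1.1200 * 0.9942687864 * 0.1452392371 = -0.0111597606
Term 3 = 0 (no dividend yield, q = 0)
Theta = -0.1320565071 + (-0.0111597606) + (0.0000000000) = -0.143216

Answer: Theta = -0.143216


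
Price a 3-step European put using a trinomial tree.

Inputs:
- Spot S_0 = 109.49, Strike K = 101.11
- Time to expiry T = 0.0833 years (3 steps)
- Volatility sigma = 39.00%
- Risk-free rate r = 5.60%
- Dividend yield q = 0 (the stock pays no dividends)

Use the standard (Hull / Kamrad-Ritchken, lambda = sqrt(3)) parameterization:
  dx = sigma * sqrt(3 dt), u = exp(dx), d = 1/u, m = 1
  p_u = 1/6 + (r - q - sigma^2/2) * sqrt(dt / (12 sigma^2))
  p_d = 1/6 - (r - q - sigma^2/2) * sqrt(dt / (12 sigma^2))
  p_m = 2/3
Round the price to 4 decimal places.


dt = T/N = 0.027767; dx = sigma*sqrt(3*dt) = 0.112561
u = exp(dx) = 1.119140; d = 1/u = 0.893543
p_u = 0.164194, p_m = 0.666667, p_d = 0.169140
Discount per step: exp(-r*dt) = 0.998446
Stock lattice S(k, j) with j the centered position index:
  k=0: S(0,+0) = 109.4900
  k=1: S(1,-1) = 97.8340; S(1,+0) = 109.4900; S(1,+1) = 122.5347
  k=2: S(2,-2) = 87.4189; S(2,-1) = 97.8340; S(2,+0) = 109.4900; S(2,+1) = 122.5347; S(2,+2) = 137.1335
  k=3: S(3,-3) = 78.1126; S(3,-2) = 87.4189; S(3,-1) = 97.8340; S(3,+0) = 109.4900; S(3,+1) = 122.5347; S(3,+2) = 137.1335; S(3,+3) = 153.4716
Terminal payoffs V(N, j) = max(K - S_T, 0):
  V(3,-3) = 22.997439; V(3,-2) = 13.691087; V(3,-1) = 3.275973; V(3,+0) = 0.000000; V(3,+1) = 0.000000; V(3,+2) = 0.000000; V(3,+3) = 0.000000
Backward induction: V(k, j) = exp(-r*dt) * [p_u * V(k+1, j+1) + p_m * V(k+1, j) + p_d * V(k+1, j-1)]
  V(2,-2) = exp(-r*dt) * [p_u*3.275973 + p_m*13.691087 + p_d*22.997439] = 13.534004
  V(2,-1) = exp(-r*dt) * [p_u*0.000000 + p_m*3.275973 + p_d*13.691087] = 4.492697
  V(2,+0) = exp(-r*dt) * [p_u*0.000000 + p_m*0.000000 + p_d*3.275973] = 0.553236
  V(2,+1) = exp(-r*dt) * [p_u*0.000000 + p_m*0.000000 + p_d*0.000000] = 0.000000
  V(2,+2) = exp(-r*dt) * [p_u*0.000000 + p_m*0.000000 + p_d*0.000000] = 0.000000
  V(1,-1) = exp(-r*dt) * [p_u*0.553236 + p_m*4.492697 + p_d*13.534004] = 5.366754
  V(1,+0) = exp(-r*dt) * [p_u*0.000000 + p_m*0.553236 + p_d*4.492697] = 1.126963
  V(1,+1) = exp(-r*dt) * [p_u*0.000000 + p_m*0.000000 + p_d*0.553236] = 0.093429
  V(0,+0) = exp(-r*dt) * [p_u*0.093429 + p_m*1.126963 + p_d*5.366754] = 1.671779

Answer: Price = V(0,0) = 1.6718


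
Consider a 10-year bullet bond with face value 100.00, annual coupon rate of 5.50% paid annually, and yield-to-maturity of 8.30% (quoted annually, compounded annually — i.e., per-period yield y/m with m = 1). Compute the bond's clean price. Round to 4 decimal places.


Coupon per period c = face * coupon_rate / m = 5.500000
Periods per year m = 1; per-period yield y/m = 0.083000
Number of cashflows N = 10
Cashflows (t years, CF_t, discount factor 1/(1+y/m)^(m*t), PV):
  t = 1.0000: CF_t = 5.500000, DF = 0.923361, PV = 5.078486
  t = 2.0000: CF_t = 5.500000, DF = 0.852596, PV = 4.689276
  t = 3.0000: CF_t = 5.500000, DF = 0.787254, PV = 4.329895
  t = 4.0000: CF_t = 5.500000, DF = 0.726919, PV = 3.998056
  t = 5.0000: CF_t = 5.500000, DF = 0.671209, PV = 3.691649
  t = 6.0000: CF_t = 5.500000, DF = 0.619768, PV = 3.408725
  t = 7.0000: CF_t = 5.500000, DF = 0.572270, PV = 3.147484
  t = 8.0000: CF_t = 5.500000, DF = 0.528412, PV = 2.906264
  t = 9.0000: CF_t = 5.500000, DF = 0.487915, PV = 2.683531
  t = 10.0000: CF_t = 105.500000, DF = 0.450521, PV = 47.530009
Price P = sum_t PV_t = 81.463373

Answer: Price = 81.4634


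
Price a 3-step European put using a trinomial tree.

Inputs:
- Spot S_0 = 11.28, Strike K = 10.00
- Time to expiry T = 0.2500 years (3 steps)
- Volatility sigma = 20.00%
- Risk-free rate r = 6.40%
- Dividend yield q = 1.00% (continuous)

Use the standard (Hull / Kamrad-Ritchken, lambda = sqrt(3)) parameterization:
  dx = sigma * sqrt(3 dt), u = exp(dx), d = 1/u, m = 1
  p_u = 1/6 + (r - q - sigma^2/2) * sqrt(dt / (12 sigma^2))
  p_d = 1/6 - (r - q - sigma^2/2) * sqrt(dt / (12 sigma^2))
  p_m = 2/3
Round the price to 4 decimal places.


Answer: Price = V(0,0) = 0.0407

Derivation:
dt = T/N = 0.083333; dx = sigma*sqrt(3*dt) = 0.100000
u = exp(dx) = 1.105171; d = 1/u = 0.904837
p_u = 0.180833, p_m = 0.666667, p_d = 0.152500
Discount per step: exp(-r*dt) = 0.994681
Stock lattice S(k, j) with j the centered position index:
  k=0: S(0,+0) = 11.2800
  k=1: S(1,-1) = 10.2066; S(1,+0) = 11.2800; S(1,+1) = 12.4663
  k=2: S(2,-2) = 9.2353; S(2,-1) = 10.2066; S(2,+0) = 11.2800; S(2,+1) = 12.4663; S(2,+2) = 13.7774
  k=3: S(3,-3) = 8.3564; S(3,-2) = 9.2353; S(3,-1) = 10.2066; S(3,+0) = 11.2800; S(3,+1) = 12.4663; S(3,+2) = 13.7774; S(3,+3) = 15.2264
Terminal payoffs V(N, j) = max(K - S_T, 0):
  V(3,-3) = 1.643570; V(3,-2) = 0.764717; V(3,-1) = 0.000000; V(3,+0) = 0.000000; V(3,+1) = 0.000000; V(3,+2) = 0.000000; V(3,+3) = 0.000000
Backward induction: V(k, j) = exp(-r*dt) * [p_u * V(k+1, j+1) + p_m * V(k+1, j) + p_d * V(k+1, j-1)]
  V(2,-2) = exp(-r*dt) * [p_u*0.000000 + p_m*0.764717 + p_d*1.643570] = 0.756411
  V(2,-1) = exp(-r*dt) * [p_u*0.000000 + p_m*0.000000 + p_d*0.764717] = 0.115999
  V(2,+0) = exp(-r*dt) * [p_u*0.000000 + p_m*0.000000 + p_d*0.000000] = 0.000000
  V(2,+1) = exp(-r*dt) * [p_u*0.000000 + p_m*0.000000 + p_d*0.000000] = 0.000000
  V(2,+2) = exp(-r*dt) * [p_u*0.000000 + p_m*0.000000 + p_d*0.000000] = 0.000000
  V(1,-1) = exp(-r*dt) * [p_u*0.000000 + p_m*0.115999 + p_d*0.756411] = 0.191660
  V(1,+0) = exp(-r*dt) * [p_u*0.000000 + p_m*0.000000 + p_d*0.115999] = 0.017596
  V(1,+1) = exp(-r*dt) * [p_u*0.000000 + p_m*0.000000 + p_d*0.000000] = 0.000000
  V(0,+0) = exp(-r*dt) * [p_u*0.000000 + p_m*0.017596 + p_d*0.191660] = 0.040741


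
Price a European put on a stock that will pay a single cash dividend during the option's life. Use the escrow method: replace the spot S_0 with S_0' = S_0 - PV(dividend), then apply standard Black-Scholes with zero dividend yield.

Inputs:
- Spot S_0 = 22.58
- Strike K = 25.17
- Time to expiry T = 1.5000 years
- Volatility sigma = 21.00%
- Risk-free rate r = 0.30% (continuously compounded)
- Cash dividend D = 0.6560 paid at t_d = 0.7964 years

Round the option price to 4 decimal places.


Answer: Price = 4.2838

Derivation:
PV(D) = D * exp(-r * t_d) = 0.6560 * 0.99761365 = 0.65443456
S_0' = S_0 - PV(D) = 22.5800 - 0.65443456 = 21.92556544
d1 = (ln(S_0'/K) + (r + sigma^2/2)*T) / (sigma*sqrt(T)) = -0.39045831
d2 = d1 - sigma*sqrt(T) = -0.64765474
exp(-rT) = 0.99551011
N(-d1) = 0.65190116; N(-d2) = 0.74139586
P = K * exp(-rT) * N(-d2) - S_0' * N(-d1) = 25.1700 * 0.99551011 * 0.74139586 - 21.92556544 * 0.65190116 = 4.2838


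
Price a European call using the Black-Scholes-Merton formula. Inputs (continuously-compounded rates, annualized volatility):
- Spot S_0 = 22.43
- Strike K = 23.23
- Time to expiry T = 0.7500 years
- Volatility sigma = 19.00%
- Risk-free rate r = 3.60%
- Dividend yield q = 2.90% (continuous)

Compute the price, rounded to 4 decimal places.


d1 = (ln(S/K) + (r - q + 0.5*sigma^2) * T) / (sigma * sqrt(T)) = -0.09880407
d2 = d1 - sigma * sqrt(T) = -0.26334889
exp(-rT) = 0.97336124; exp(-qT) = 0.97848483
C = S_0 * exp(-qT) * N(d1) - K * exp(-rT) * N(d2)
N(d1) = 0.46064692; N(d2) = 0.39614084
C = 22.4300 * 0.97848483 * 0.46064692 - 23.2300 * 0.97336124 * 0.39614084 = 1.1528

Answer: Price = 1.1528


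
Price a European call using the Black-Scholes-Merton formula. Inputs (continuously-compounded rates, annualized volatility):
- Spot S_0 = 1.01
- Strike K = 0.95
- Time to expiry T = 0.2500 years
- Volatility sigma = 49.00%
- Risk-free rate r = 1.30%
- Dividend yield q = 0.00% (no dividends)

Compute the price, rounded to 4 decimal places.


d1 = (ln(S/K) + (r - q + 0.5*sigma^2) * T) / (sigma * sqrt(T)) = 0.38573929
d2 = d1 - sigma * sqrt(T) = 0.14073929
exp(-rT) = 0.99675528; exp(-qT) = 1.00000000
C = S_0 * exp(-qT) * N(d1) - K * exp(-rT) * N(d2)
N(d1) = 0.65015512; N(d2) = 0.55596205
C = 1.0100 * 1.00000000 * 0.65015512 - 0.9500 * 0.99675528 * 0.55596205 = 0.1302

Answer: Price = 0.1302


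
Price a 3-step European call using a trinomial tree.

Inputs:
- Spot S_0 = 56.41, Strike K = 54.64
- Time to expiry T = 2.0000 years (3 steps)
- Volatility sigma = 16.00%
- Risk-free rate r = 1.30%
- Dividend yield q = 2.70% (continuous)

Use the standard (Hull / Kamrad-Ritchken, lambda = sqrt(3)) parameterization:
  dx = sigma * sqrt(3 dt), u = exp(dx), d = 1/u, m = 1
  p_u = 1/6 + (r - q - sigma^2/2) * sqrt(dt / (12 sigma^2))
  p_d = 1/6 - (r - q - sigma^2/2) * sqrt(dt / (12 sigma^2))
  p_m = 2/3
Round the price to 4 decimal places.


Answer: Price = V(0,0) = 4.6947

Derivation:
dt = T/N = 0.666667; dx = sigma*sqrt(3*dt) = 0.226274
u = exp(dx) = 1.253919; d = 1/u = 0.797499
p_u = 0.127187, p_m = 0.666667, p_d = 0.206147
Discount per step: exp(-r*dt) = 0.991371
Stock lattice S(k, j) with j the centered position index:
  k=0: S(0,+0) = 56.4100
  k=1: S(1,-1) = 44.9869; S(1,+0) = 56.4100; S(1,+1) = 70.7336
  k=2: S(2,-2) = 35.8771; S(2,-1) = 44.9869; S(2,+0) = 56.4100; S(2,+1) = 70.7336; S(2,+2) = 88.6942
  k=3: S(3,-3) = 28.6119; S(3,-2) = 35.8771; S(3,-1) = 44.9869; S(3,+0) = 56.4100; S(3,+1) = 70.7336; S(3,+2) = 88.6942; S(3,+3) = 111.2154
Terminal payoffs V(N, j) = max(S_T - K, 0):
  V(3,-3) = 0.000000; V(3,-2) = 0.000000; V(3,-1) = 0.000000; V(3,+0) = 1.770000; V(3,+1) = 16.093594; V(3,+2) = 34.054226; V(3,+3) = 56.575411
Backward induction: V(k, j) = exp(-r*dt) * [p_u * V(k+1, j+1) + p_m * V(k+1, j) + p_d * V(k+1, j-1)]
  V(2,-2) = exp(-r*dt) * [p_u*0.000000 + p_m*0.000000 + p_d*0.000000] = 0.000000
  V(2,-1) = exp(-r*dt) * [p_u*1.770000 + p_m*0.000000 + p_d*0.000000] = 0.223178
  V(2,+0) = exp(-r*dt) * [p_u*16.093594 + p_m*1.770000 + p_d*0.000000] = 3.199043
  V(2,+1) = exp(-r*dt) * [p_u*34.054226 + p_m*16.093594 + p_d*1.770000] = 15.292074
  V(2,+2) = exp(-r*dt) * [p_u*56.575411 + p_m*34.054226 + p_d*16.093594] = 32.929462
  V(1,-1) = exp(-r*dt) * [p_u*3.199043 + p_m*0.223178 + p_d*0.000000] = 0.550865
  V(1,+0) = exp(-r*dt) * [p_u*15.292074 + p_m*3.199043 + p_d*0.223178] = 4.088065
  V(1,+1) = exp(-r*dt) * [p_u*32.929462 + p_m*15.292074 + p_d*3.199043] = 14.912569
  V(0,+0) = exp(-r*dt) * [p_u*14.912569 + p_m*4.088065 + p_d*0.550865] = 4.694749
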